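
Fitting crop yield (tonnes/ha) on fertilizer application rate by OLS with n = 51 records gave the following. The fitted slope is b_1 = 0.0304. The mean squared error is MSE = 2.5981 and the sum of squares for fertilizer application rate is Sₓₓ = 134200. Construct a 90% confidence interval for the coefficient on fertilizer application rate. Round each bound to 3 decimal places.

SE(b_1) = √(MSE/Sₓₓ) = √(2.5981/134200) = 0.00439999.
df = n − 2 = 49.
t* = t_{0.05, 49} = 1.676551.
Margin = t* × SE = 1.676551 × 0.00439999 = 0.00738.
CI: 0.0304 ± 0.00738 → (0.023, 0.038).
With 90% confidence, each one-unit increase in fertilizer application rate is associated with a change of between 0.023 and 0.038 tonnes/ha in crop yield.

(0.023, 0.038)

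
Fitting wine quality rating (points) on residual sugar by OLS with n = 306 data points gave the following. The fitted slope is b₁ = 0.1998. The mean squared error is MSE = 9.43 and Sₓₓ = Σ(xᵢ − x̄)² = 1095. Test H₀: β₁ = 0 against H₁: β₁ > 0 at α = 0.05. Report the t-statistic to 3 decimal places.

SE(b₁) = √(MSE/Sₓₓ) = √(9.43/1095) = 0.0928002.
t = 0.1998 / 0.0928002 = 2.153.
df = n − 2 = 304.
One-sided p ≈ 0.0161, which is < 0.05, so reject H₀.
There is evidence that the true slope on residual sugar is positive.

t = 2.153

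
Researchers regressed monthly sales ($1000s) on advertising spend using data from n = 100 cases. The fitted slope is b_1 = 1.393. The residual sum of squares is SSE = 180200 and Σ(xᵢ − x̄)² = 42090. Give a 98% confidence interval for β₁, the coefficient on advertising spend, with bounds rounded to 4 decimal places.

MSE = SSE/(n − 2) = 180200/98 = 1838.78.
SE(b_1) = √(MSE/Sₓₓ) = √(1838.78/42090) = 0.209014.
df = n − 2 = 98.
t* = t_{0.01, 98} = 2.365002.
Margin = t* × SE = 2.365002 × 0.209014 = 0.494318.
CI: 1.393 ± 0.494318 → (0.8987, 1.8873).
With 98% confidence, each one-unit increase in advertising spend is associated with a change of between 0.8987 and 1.8873 $1000s in monthly sales.

(0.8987, 1.8873)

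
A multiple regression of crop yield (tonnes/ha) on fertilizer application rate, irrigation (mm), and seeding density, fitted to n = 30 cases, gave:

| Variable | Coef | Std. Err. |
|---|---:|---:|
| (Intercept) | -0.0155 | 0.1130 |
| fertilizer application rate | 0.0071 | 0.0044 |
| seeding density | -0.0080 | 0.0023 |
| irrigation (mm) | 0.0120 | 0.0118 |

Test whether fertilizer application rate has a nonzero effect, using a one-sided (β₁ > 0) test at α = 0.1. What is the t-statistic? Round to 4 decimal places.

t = 1.6136

Read off: b = 0.0071, SE = 0.0044 for fertilizer application rate.
H₀: β₁ = 0 vs H₁: β₁ > 0.
t = 0.0071 / 0.0044 = 1.6136.
df = n − k − 1 = 30 − 3 − 1 = 26.
One-sided p ≈ 0.0593, which is < 0.1, so reject H₀.
There is evidence that the true slope on fertilizer application rate is positive, holding the other predictors fixed.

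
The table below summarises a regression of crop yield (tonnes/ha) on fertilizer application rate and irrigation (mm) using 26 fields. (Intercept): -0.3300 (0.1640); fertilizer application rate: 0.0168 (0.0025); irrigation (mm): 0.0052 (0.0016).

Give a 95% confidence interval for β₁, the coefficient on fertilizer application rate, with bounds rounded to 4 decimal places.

(0.0116, 0.0220)

Read off: b = 0.0168, SE = 0.0025 for fertilizer application rate.
df = n − k − 1 = 26 − 2 − 1 = 23.
t* = t_{0.025, 23} = 2.068658.
Margin = t* × SE = 2.068658 × 0.0025 = 0.005172.
CI: 0.0168 ± 0.005172 → (0.0116, 0.0220).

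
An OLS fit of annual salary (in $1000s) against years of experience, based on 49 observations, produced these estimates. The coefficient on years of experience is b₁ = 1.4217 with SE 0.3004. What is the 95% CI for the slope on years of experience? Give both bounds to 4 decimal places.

df = n − 2 = 49 − 2 = 47.
t* = t_{0.025, 47} = 2.011741.
Margin = t* × SE = 2.011741 × 0.3004 = 0.604327.
CI: 1.4217 ± 0.604327 → (0.8174, 2.0260).
With 95% confidence, each one-unit increase in years of experience is associated with a change of between 0.8174 and 2.0260 $1000s in annual salary.

(0.8174, 2.0260)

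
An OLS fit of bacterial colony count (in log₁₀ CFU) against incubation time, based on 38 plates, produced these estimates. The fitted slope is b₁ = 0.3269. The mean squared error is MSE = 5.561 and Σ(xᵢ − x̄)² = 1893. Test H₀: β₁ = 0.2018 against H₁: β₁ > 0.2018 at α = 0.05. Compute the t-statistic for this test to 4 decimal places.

SE(b₁) = √(MSE/Sₓₓ) = √(5.561/1893) = 0.0542002.
t = (0.3269 − 0.2018) / 0.0542002 = 2.3081.
df = n − 2 = 36.
One-sided p ≈ 0.0134, which is < 0.05, so reject H₀.
There is evidence that the true slope on incubation time exceeds 0.2018 log₁₀ CFU per unit.

t = 2.3081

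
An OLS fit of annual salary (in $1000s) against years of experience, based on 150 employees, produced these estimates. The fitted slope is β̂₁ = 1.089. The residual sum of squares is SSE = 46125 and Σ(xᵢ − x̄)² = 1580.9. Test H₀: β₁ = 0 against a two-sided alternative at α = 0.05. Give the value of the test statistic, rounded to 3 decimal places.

t = 2.453

MSE = SSE/(n − 2) = 46125/148 = 311.655.
SE(β̂₁) = √(MSE/Sₓₓ) = √(311.655/1580.9) = 0.444002.
t = 1.089 / 0.444002 = 2.453.
df = n − 2 = 148.
Two-sided p ≈ 0.0153, which is < 0.05, so reject H₀.
There is evidence that years of experience is associated with annual salary.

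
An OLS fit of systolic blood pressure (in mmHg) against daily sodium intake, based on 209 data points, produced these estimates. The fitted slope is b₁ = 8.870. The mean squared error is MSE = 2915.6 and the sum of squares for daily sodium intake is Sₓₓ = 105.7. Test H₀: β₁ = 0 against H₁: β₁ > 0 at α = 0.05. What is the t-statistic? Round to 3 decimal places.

t = 1.689

SE(b₁) = √(MSE/Sₓₓ) = √(2915.6/105.7) = 5.25202.
t = 8.870 / 5.25202 = 1.689.
df = n − 2 = 207.
One-sided p ≈ 0.0464, which is < 0.05, so reject H₀.
There is evidence that the true slope on daily sodium intake is positive.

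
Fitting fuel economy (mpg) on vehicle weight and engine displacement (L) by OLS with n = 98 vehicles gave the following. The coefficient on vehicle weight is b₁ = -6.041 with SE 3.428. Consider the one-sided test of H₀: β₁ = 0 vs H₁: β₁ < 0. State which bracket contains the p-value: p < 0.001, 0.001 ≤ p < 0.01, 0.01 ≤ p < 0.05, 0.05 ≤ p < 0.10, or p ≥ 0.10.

t = -6.041 / 3.428 = -1.762.
df = n − k − 1 = 98 − 2 − 1 = 95.
One-sided p = P(T_{95} < t) ≈ 0.0406.
So 0.01 ≤ p < 0.05.

0.01 ≤ p < 0.05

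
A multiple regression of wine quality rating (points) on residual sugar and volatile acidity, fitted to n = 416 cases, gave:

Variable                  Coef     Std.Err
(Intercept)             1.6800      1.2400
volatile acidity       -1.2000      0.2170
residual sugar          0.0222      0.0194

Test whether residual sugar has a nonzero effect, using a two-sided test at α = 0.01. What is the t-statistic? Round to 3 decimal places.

t = 1.144

Read off: b = 0.0222, SE = 0.0194 for residual sugar.
H₀: β₁ = 0 vs H₁: β₁ ≠ 0.
t = 0.0222 / 0.0194 = 1.144.
df = n − k − 1 = 416 − 2 − 1 = 413.
Two-sided p ≈ 0.2531, which is ≥ 0.01, so fail to reject H₀.
The data do not give significant evidence of an association between residual sugar and wine quality rating, after adjusting for the other predictors.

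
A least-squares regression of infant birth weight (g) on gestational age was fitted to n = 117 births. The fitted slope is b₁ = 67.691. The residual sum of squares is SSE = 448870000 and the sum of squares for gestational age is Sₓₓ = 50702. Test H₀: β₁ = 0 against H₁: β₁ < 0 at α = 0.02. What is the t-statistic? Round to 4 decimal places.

MSE = SSE/(n − 2) = 448870000/115 = 3.90322e+06.
SE(b₁) = √(MSE/Sₓₓ) = √(3.90322e+06/50702) = 8.77402.
t = 67.691 / 8.77402 = 7.7149.
df = n − 2 = 115.
One-sided p ≈ 1.0000, which is ≥ 0.02, so fail to reject H₀.
The data do not give significant evidence that the true slope on gestational age is negative.

t = 7.7149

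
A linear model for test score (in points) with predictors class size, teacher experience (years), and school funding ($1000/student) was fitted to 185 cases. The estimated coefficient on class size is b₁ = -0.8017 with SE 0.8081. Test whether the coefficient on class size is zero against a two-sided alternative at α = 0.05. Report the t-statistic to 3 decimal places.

H₀: β₁ = 0 vs H₁: β₁ ≠ 0.
t = (b₁ − β₁⁰)/SE = -0.8017 / 0.8081 = -0.992.
df = n − k − 1 = 185 − 3 − 1 = 181.
Two-sided p ≈ 0.3225, which is ≥ 0.05, so fail to reject H₀.
The data do not give significant evidence of an association between class size and test score, after adjusting for the other predictors.

t = -0.992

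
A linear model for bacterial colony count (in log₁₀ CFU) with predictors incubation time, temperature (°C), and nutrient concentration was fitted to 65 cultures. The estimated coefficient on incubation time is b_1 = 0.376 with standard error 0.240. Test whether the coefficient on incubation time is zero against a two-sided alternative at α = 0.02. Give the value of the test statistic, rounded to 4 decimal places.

t = 1.5667

H₀: β₁ = 0 vs H₁: β₁ ≠ 0.
t = (b_1 − β₁⁰)/SE = 0.376 / 0.240 = 1.5667.
df = n − k − 1 = 65 − 3 − 1 = 61.
Two-sided p ≈ 0.1224, which is ≥ 0.02, so fail to reject H₀.
The data do not give significant evidence of an association between incubation time and bacterial colony count, after adjusting for the other predictors.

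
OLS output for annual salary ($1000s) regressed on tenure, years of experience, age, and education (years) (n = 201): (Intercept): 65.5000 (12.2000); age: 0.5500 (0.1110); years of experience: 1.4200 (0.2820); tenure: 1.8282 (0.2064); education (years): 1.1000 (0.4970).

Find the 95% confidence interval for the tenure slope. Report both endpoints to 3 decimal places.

(1.421, 2.235)

Read off: b = 1.8282, SE = 0.2064 for tenure.
df = n − k − 1 = 201 − 4 − 1 = 196.
t* = t_{0.025, 196} = 1.972141.
Margin = t* × SE = 1.972141 × 0.2064 = 0.40705.
CI: 1.8282 ± 0.40705 → (1.421, 2.235).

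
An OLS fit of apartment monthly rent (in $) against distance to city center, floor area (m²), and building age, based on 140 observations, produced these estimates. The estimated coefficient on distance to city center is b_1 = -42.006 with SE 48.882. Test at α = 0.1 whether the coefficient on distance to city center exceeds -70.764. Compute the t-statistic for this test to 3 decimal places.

t = 0.588

H₀: β₁ = -70.764 vs H₁: β₁ > -70.764.
t = (b_1 − β₁⁰)/SE = (-42.006 − (-70.764)) / 48.882 = 0.588.
df = n − k − 1 = 140 − 3 − 1 = 136.
One-sided p ≈ 0.2786, which is ≥ 0.1, so fail to reject H₀.
The data do not give significant evidence that the true slope on distance to city center exceeds -70.764 $ per unit, holding the other predictors fixed.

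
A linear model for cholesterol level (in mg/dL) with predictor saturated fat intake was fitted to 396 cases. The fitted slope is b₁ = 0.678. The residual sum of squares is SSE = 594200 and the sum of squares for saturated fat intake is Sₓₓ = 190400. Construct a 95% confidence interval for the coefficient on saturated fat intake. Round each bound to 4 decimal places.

(0.5030, 0.8530)

MSE = SSE/(n − 2) = 594200/394 = 1508.12.
SE(b₁) = √(MSE/Sₓₓ) = √(1508.12/190400) = 0.0889989.
df = n − 2 = 394.
t* = t_{0.025, 394} = 1.966003.
Margin = t* × SE = 1.966003 × 0.0889989 = 0.174972.
CI: 0.678 ± 0.174972 → (0.5030, 0.8530).
With 95% confidence, each one-unit increase in saturated fat intake is associated with a change of between 0.5030 and 0.8530 mg/dL in cholesterol level.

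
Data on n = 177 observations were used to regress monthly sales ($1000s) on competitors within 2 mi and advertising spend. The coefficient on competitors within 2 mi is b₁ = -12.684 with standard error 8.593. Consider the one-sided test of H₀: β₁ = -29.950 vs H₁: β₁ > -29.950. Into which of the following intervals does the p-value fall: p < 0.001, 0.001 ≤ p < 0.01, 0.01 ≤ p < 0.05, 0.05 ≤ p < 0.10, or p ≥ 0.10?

t = (-12.684 − (-29.950)) / 8.593 = 2.009.
df = n − k − 1 = 177 − 2 − 1 = 174.
One-sided p = P(T_{174} > t) ≈ 0.0230.
So 0.01 ≤ p < 0.05.

0.01 ≤ p < 0.05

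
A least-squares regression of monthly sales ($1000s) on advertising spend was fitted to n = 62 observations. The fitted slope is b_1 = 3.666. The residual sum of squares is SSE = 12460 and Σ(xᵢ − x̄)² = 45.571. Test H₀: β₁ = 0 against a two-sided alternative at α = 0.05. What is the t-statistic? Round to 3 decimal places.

MSE = SSE/(n − 2) = 12460/60 = 207.667.
SE(b_1) = √(MSE/Sₓₓ) = √(207.667/45.571) = 2.13471.
t = 3.666 / 2.13471 = 1.717.
df = n − 2 = 60.
Two-sided p ≈ 0.0911, which is ≥ 0.05, so fail to reject H₀.
The data do not give significant evidence of an association between advertising spend and monthly sales.

t = 1.717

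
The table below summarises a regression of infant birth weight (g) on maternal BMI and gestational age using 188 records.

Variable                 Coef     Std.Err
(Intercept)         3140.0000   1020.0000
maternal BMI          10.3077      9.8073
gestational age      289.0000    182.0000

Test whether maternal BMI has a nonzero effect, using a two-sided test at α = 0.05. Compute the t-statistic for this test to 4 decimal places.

t = 1.0510

Read off: b = 10.3077, SE = 9.8073 for maternal BMI.
H₀: β₁ = 0 vs H₁: β₁ ≠ 0.
t = 10.3077 / 9.8073 = 1.0510.
df = n − k − 1 = 188 − 2 − 1 = 185.
Two-sided p ≈ 0.2946, which is ≥ 0.05, so fail to reject H₀.
The data do not give significant evidence of an association between maternal BMI and infant birth weight, after adjusting for the other predictors.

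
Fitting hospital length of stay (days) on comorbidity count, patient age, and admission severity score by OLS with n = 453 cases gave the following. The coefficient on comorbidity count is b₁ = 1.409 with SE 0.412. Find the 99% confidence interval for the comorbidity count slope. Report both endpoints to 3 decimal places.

df = n − k − 1 = 453 − 3 − 1 = 449.
t* = t_{0.005, 449} = 2.586823.
Margin = t* × SE = 2.586823 × 0.412 = 1.06577.
CI: 1.409 ± 1.06577 → (0.343, 2.475).
With 99% confidence, each one-unit increase in comorbidity count is associated with a change of between 0.343 and 2.475 days in hospital length of stay, holding the other predictors fixed.

(0.343, 2.475)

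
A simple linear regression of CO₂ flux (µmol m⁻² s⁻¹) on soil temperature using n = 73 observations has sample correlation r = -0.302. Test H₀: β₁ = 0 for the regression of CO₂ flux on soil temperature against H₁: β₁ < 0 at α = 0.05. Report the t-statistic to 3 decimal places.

t = -2.669

t = r·√(n − 2)/√(1 − r²) = -0.302·√71/√0.908796 = -2.669.
df = n − 2 = 71.
One-sided p ≈ 0.0047, which is < 0.05, so reject H₀.
There is evidence of a linear association between soil temperature and CO₂ flux.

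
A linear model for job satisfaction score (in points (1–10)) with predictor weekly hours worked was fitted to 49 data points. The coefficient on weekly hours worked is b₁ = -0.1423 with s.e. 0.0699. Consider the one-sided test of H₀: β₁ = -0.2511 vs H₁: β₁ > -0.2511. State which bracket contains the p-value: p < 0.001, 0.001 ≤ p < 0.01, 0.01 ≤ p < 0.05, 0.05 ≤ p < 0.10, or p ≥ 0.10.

t = (-0.1423 − (-0.2511)) / 0.0699 = 1.557.
df = n − 2 = 49 − 2 = 47.
One-sided p = P(T_{47} > t) ≈ 0.0631.
So 0.05 ≤ p < 0.10.

0.05 ≤ p < 0.10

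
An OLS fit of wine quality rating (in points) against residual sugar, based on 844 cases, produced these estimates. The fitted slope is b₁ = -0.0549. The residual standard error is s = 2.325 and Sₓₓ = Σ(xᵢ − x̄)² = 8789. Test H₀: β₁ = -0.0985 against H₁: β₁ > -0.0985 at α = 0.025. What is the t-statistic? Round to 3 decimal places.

SE(b₁) = s/√Sₓₓ = 2.325/√8789 = 0.0248001.
t = (-0.0549 − (-0.0985)) / 0.0248001 = 1.758.
df = n − 2 = 842.
One-sided p ≈ 0.0396, which is ≥ 0.025, so fail to reject H₀.
The data do not give significant evidence that the true slope on residual sugar exceeds -0.0985 points per unit.

t = 1.758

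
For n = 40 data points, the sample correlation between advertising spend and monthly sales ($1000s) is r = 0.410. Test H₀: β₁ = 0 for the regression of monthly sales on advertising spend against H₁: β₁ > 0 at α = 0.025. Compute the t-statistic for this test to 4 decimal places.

t = 2.7710

t = r·√(n − 2)/√(1 − r²) = 0.410·√38/√0.8319 = 2.7710.
df = n − 2 = 38.
One-sided p ≈ 0.0043, which is < 0.025, so reject H₀.
There is evidence of a linear association between advertising spend and monthly sales.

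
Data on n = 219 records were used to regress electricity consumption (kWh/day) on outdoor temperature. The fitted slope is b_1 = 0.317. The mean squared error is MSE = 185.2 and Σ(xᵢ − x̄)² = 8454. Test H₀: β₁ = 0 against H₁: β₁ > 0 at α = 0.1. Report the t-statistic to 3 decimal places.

SE(b_1) = √(MSE/Sₓₓ) = √(185.2/8454) = 0.148009.
t = 0.317 / 0.148009 = 2.142.
df = n − 2 = 217.
One-sided p ≈ 0.0167, which is < 0.1, so reject H₀.
There is evidence that the true slope on outdoor temperature is positive.

t = 2.142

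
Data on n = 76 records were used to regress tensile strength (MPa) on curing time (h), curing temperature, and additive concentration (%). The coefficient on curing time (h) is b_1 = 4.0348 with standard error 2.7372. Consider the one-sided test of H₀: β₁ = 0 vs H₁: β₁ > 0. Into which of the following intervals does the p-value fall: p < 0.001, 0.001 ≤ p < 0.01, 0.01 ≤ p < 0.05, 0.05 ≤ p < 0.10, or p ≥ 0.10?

t = 4.0348 / 2.7372 = 1.474.
df = n − k − 1 = 76 − 3 − 1 = 72.
One-sided p = P(T_{72} > t) ≈ 0.0724.
So 0.05 ≤ p < 0.10.

0.05 ≤ p < 0.10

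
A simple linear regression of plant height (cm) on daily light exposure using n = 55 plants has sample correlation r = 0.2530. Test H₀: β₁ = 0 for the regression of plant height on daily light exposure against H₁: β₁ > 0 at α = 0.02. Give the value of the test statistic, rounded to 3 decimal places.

t = r·√(n − 2)/√(1 − r²) = 0.2530·√53/√0.935991 = 1.904.
df = n − 2 = 53.
One-sided p ≈ 0.0312, which is ≥ 0.02, so fail to reject H₀.
The data do not give significant evidence of a linear association between daily light exposure and plant height.

t = 1.904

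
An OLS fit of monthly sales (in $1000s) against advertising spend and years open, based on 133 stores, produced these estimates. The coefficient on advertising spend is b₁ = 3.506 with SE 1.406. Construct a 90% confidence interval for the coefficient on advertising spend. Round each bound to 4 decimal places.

(1.1767, 5.8353)

df = n − k − 1 = 133 − 2 − 1 = 130.
t* = t_{0.05, 130} = 1.656659.
Margin = t* × SE = 1.656659 × 1.406 = 2.329263.
CI: 3.506 ± 2.329263 → (1.1767, 5.8353).
With 90% confidence, each one-unit increase in advertising spend is associated with a change of between 1.1767 and 5.8353 $1000s in monthly sales, holding the other predictors fixed.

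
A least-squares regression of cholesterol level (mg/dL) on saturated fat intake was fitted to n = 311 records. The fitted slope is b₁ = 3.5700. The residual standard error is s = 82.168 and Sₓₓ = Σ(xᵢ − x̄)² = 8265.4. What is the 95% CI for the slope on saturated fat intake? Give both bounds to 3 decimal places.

SE(b₁) = s/√Sₓₓ = 82.168/√8265.4 = 0.903797.
df = n − 2 = 309.
t* = t_{0.025, 309} = 1.967671.
Margin = t* × SE = 1.967671 × 0.903797 = 1.77837.
CI: 3.5700 ± 1.77837 → (1.792, 5.348).
With 95% confidence, each one-unit increase in saturated fat intake is associated with a change of between 1.792 and 5.348 mg/dL in cholesterol level.

(1.792, 5.348)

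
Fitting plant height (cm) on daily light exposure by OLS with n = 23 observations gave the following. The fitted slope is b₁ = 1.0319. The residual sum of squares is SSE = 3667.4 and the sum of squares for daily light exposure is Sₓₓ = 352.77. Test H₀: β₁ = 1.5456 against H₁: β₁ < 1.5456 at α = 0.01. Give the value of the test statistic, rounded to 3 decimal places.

MSE = SSE/(n − 2) = 3667.4/21 = 174.638.
SE(b₁) = √(MSE/Sₓₓ) = √(174.638/352.77) = 0.703596.
t = (1.0319 − 1.5456) / 0.703596 = -0.730.
df = n − 2 = 21.
One-sided p ≈ 0.2367, which is ≥ 0.01, so fail to reject H₀.
The data do not give significant evidence that the true slope on daily light exposure is below 1.5456 cm per unit.

t = -0.730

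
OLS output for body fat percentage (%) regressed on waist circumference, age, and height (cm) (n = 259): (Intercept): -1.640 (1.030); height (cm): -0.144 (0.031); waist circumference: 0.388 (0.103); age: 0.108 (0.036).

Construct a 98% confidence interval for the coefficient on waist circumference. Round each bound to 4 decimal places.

(0.1469, 0.6291)

Read off: b = 0.388, SE = 0.103 for waist circumference.
df = n − k − 1 = 259 − 3 − 1 = 255.
t* = t_{0.01, 255} = 2.34106.
Margin = t* × SE = 2.34106 × 0.103 = 0.241129.
CI: 0.388 ± 0.241129 → (0.1469, 0.6291).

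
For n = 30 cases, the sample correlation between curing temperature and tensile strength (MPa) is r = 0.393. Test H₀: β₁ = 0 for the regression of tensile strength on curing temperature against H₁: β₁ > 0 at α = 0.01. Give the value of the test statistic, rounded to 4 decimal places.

t = r·√(n − 2)/√(1 − r²) = 0.393·√28/√0.845551 = 2.2615.
df = n − 2 = 28.
One-sided p ≈ 0.0158, which is ≥ 0.01, so fail to reject H₀.
The data do not give significant evidence of a linear association between curing temperature and tensile strength.

t = 2.2615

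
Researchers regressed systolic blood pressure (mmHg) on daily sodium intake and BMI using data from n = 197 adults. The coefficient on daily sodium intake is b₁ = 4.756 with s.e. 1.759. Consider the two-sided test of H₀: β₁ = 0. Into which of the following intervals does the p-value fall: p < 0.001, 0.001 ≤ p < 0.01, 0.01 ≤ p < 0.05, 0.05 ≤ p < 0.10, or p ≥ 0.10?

0.001 ≤ p < 0.01

t = 4.756 / 1.759 = 2.704.
df = n − k − 1 = 197 − 2 − 1 = 194.
Two-sided p = 2·P(T_{194} > |t|) ≈ 0.0075.
So 0.001 ≤ p < 0.01.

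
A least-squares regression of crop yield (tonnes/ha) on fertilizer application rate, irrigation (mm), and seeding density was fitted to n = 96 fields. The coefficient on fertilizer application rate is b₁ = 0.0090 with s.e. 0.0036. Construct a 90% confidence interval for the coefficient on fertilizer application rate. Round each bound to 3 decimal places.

df = n − k − 1 = 96 − 3 − 1 = 92.
t* = t_{0.05, 92} = 1.661585.
Margin = t* × SE = 1.661585 × 0.0036 = 0.00598.
CI: 0.0090 ± 0.00598 → (0.003, 0.015).
With 90% confidence, each one-unit increase in fertilizer application rate is associated with a change of between 0.003 and 0.015 tonnes/ha in crop yield, holding the other predictors fixed.

(0.003, 0.015)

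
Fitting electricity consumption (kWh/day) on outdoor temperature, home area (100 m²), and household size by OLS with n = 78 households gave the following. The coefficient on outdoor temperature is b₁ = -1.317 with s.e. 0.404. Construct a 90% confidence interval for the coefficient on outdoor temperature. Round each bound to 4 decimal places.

(-1.9899, -0.6441)

df = n − k − 1 = 78 − 3 − 1 = 74.
t* = t_{0.05, 74} = 1.665707.
Margin = t* × SE = 1.665707 × 0.404 = 0.672946.
CI: -1.317 ± 0.672946 → (-1.9899, -0.6441).
With 90% confidence, each one-unit increase in outdoor temperature is associated with a change of between -1.9899 and -0.6441 kWh/day in electricity consumption, holding the other predictors fixed.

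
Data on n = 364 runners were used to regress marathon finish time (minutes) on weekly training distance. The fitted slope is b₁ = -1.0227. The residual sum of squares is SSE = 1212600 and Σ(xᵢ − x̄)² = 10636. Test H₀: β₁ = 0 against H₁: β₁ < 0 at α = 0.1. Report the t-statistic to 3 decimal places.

MSE = SSE/(n − 2) = 1212600/362 = 3349.72.
SE(b₁) = √(MSE/Sₓₓ) = √(3349.72/10636) = 0.561197.
t = -1.0227 / 0.561197 = -1.822.
df = n − 2 = 362.
One-sided p ≈ 0.0346, which is < 0.1, so reject H₀.
There is evidence that the true slope on weekly training distance is negative.

t = -1.822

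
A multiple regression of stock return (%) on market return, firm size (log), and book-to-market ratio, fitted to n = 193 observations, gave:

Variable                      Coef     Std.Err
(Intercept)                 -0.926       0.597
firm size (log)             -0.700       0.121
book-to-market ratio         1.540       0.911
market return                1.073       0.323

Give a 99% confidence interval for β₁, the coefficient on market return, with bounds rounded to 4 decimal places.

Read off: b = 1.073, SE = 0.323 for market return.
df = n − k − 1 = 193 − 3 − 1 = 189.
t* = t_{0.005, 189} = 2.602092.
Margin = t* × SE = 2.602092 × 0.323 = 0.840476.
CI: 1.073 ± 0.840476 → (0.2325, 1.9135).

(0.2325, 1.9135)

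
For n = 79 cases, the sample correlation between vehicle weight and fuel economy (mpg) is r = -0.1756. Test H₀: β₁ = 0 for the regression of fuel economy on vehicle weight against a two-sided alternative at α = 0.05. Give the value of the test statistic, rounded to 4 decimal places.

t = -1.5652

t = r·√(n − 2)/√(1 − r²) = -0.1756·√77/√0.969165 = -1.5652.
df = n − 2 = 77.
Two-sided p ≈ 0.1216, which is ≥ 0.05, so fail to reject H₀.
The data do not give significant evidence of a linear association between vehicle weight and fuel economy.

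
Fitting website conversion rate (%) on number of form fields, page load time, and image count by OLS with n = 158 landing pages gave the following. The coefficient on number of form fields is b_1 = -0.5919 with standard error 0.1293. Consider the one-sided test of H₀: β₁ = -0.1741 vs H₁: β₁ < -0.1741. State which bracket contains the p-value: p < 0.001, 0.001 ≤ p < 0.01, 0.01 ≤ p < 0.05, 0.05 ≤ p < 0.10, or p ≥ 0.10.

p < 0.001

t = (-0.5919 − (-0.1741)) / 0.1293 = -3.231.
df = n − k − 1 = 158 − 3 − 1 = 154.
One-sided p = P(T_{154} < t) ≈ 0.0008.
So p < 0.001.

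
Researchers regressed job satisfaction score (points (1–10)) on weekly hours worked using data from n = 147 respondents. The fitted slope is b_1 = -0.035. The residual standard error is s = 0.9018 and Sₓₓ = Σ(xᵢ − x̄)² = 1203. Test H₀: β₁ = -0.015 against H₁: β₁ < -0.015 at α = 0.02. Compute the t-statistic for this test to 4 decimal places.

SE(b_1) = s/√Sₓₓ = 0.9018/√1203 = 0.0260002.
t = (-0.035 − (-0.015)) / 0.0260002 = -0.7692.
df = n − 2 = 145.
One-sided p ≈ 0.2215, which is ≥ 0.02, so fail to reject H₀.
The data do not give significant evidence that the true slope on weekly hours worked is below -0.015 points (1–10) per unit.

t = -0.7692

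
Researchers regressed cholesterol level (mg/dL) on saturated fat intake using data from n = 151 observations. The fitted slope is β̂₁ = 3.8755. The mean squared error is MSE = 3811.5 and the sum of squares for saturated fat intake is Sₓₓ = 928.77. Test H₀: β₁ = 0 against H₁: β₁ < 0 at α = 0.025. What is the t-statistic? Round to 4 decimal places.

SE(β̂₁) = √(MSE/Sₓₓ) = √(3811.5/928.77) = 2.02579.
t = 3.8755 / 2.02579 = 1.9131.
df = n − 2 = 149.
One-sided p ≈ 0.9712, which is ≥ 0.025, so fail to reject H₀.
The data do not give significant evidence that the true slope on saturated fat intake is negative.

t = 1.9131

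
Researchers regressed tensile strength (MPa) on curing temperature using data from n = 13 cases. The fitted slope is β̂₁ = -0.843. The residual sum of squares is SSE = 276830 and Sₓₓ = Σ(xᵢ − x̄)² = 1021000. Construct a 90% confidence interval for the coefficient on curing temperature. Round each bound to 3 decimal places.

MSE = SSE/(n − 2) = 276830/11 = 25166.4.
SE(β̂₁) = √(MSE/Sₓₓ) = √(25166.4/1021000) = 0.156999.
df = n − 2 = 11.
t* = t_{0.05, 11} = 1.795885.
Margin = t* × SE = 1.795885 × 0.156999 = 0.28195.
CI: -0.843 ± 0.28195 → (-1.125, -0.561).
With 90% confidence, each one-unit increase in curing temperature is associated with a change of between -1.125 and -0.561 MPa in tensile strength.

(-1.125, -0.561)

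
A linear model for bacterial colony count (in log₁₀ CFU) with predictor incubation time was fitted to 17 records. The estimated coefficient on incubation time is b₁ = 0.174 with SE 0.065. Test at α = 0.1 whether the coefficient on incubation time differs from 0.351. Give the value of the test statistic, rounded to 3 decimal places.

t = -2.723

H₀: β₁ = 0.351 vs H₁: β₁ ≠ 0.351.
t = (b₁ − β₁⁰)/SE = (0.174 − 0.351) / 0.065 = -2.723.
df = n − 2 = 17 − 2 = 15.
Two-sided p ≈ 0.0157, which is < 0.1, so reject H₀.
There is evidence that the true slope on incubation time differs from 0.351 log₁₀ CFU per unit.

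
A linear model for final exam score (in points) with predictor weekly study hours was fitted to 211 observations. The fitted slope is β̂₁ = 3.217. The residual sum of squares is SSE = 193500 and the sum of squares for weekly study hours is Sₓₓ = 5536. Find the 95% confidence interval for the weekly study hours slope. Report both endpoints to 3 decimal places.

(2.411, 4.023)

MSE = SSE/(n − 2) = 193500/209 = 925.837.
SE(β̂₁) = √(MSE/Sₓₓ) = √(925.837/5536) = 0.408949.
df = n − 2 = 209.
t* = t_{0.025, 209} = 1.971379.
Margin = t* × SE = 1.971379 × 0.408949 = 0.80619.
CI: 3.217 ± 0.80619 → (2.411, 4.023).
With 95% confidence, each one-unit increase in weekly study hours is associated with a change of between 2.411 and 4.023 points in final exam score.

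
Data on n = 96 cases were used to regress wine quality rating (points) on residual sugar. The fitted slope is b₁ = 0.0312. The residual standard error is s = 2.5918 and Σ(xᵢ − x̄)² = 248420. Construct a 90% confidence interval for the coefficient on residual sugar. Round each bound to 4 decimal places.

SE(b₁) = s/√Sₓₓ = 2.5918/√248420 = 0.00520006.
df = n − 2 = 94.
t* = t_{0.05, 94} = 1.661226.
Margin = t* × SE = 1.661226 × 0.00520006 = 0.008638.
CI: 0.0312 ± 0.008638 → (0.0226, 0.0398).
With 90% confidence, each one-unit increase in residual sugar is associated with a change of between 0.0226 and 0.0398 points in wine quality rating.

(0.0226, 0.0398)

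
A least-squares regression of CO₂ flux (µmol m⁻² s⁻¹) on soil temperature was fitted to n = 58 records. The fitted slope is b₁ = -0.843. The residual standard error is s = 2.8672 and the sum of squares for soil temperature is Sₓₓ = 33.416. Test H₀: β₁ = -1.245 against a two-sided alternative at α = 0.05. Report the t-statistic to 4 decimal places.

SE(b₁) = s/√Sₓₓ = 2.8672/√33.416 = 0.495999.
t = (-0.843 − (-1.245)) / 0.495999 = 0.8105.
df = n − 2 = 56.
Two-sided p ≈ 0.4211, which is ≥ 0.05, so fail to reject H₀.
The data are consistent with a true slope of -1.245 µmol m⁻² s⁻¹ per unit of soil temperature.

t = 0.8105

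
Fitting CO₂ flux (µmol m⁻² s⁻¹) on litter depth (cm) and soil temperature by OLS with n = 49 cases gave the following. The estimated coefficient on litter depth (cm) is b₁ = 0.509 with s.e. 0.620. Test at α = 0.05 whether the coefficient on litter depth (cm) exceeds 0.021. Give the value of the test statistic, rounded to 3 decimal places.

t = 0.787

H₀: β₁ = 0.021 vs H₁: β₁ > 0.021.
t = (b₁ − β₁⁰)/SE = (0.509 − 0.021) / 0.620 = 0.787.
df = n − k − 1 = 49 − 2 − 1 = 46.
One-sided p ≈ 0.2176, which is ≥ 0.05, so fail to reject H₀.
The data do not give significant evidence that the true slope on litter depth (cm) exceeds 0.021 µmol m⁻² s⁻¹ per unit, holding the other predictors fixed.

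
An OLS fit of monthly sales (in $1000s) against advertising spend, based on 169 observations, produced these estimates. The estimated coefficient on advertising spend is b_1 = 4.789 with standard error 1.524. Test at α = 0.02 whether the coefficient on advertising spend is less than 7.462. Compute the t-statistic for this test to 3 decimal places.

H₀: β₁ = 7.462 vs H₁: β₁ < 7.462.
t = (b_1 − β₁⁰)/SE = (4.789 − 7.462) / 1.524 = -1.754.
df = n − 2 = 169 − 2 = 167.
One-sided p ≈ 0.0406, which is ≥ 0.02, so fail to reject H₀.
The data do not give significant evidence that the true slope on advertising spend is below 7.462 $1000s per unit.

t = -1.754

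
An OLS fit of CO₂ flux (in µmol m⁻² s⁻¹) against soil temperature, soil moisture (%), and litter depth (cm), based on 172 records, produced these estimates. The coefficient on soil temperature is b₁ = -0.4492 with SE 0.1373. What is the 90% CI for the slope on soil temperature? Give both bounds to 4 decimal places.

(-0.6763, -0.2221)

df = n − k − 1 = 172 − 3 − 1 = 168.
t* = t_{0.05, 168} = 1.653974.
Margin = t* × SE = 1.653974 × 0.1373 = 0.227091.
CI: -0.4492 ± 0.227091 → (-0.6763, -0.2221).
With 90% confidence, each one-unit increase in soil temperature is associated with a change of between -0.6763 and -0.2221 µmol m⁻² s⁻¹ in CO₂ flux, holding the other predictors fixed.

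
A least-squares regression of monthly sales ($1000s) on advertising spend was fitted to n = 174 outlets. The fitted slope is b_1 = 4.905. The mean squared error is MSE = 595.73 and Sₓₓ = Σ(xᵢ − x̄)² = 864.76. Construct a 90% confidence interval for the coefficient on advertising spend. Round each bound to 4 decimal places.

SE(b_1) = √(MSE/Sₓₓ) = √(595.73/864.76) = 0.829998.
df = n − 2 = 172.
t* = t_{0.05, 172} = 1.653761.
Margin = t* × SE = 1.653761 × 0.829998 = 1.372618.
CI: 4.905 ± 1.372618 → (3.5324, 6.2776).
With 90% confidence, each one-unit increase in advertising spend is associated with a change of between 3.5324 and 6.2776 $1000s in monthly sales.

(3.5324, 6.2776)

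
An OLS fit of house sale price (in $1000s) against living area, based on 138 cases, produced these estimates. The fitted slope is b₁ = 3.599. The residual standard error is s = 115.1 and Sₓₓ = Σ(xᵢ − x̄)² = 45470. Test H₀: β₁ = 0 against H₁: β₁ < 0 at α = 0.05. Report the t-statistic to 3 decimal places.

t = 6.668

SE(b₁) = s/√Sₓₓ = 115.1/√45470 = 0.539775.
t = 3.599 / 0.539775 = 6.668.
df = n − 2 = 136.
One-sided p ≈ 1.0000, which is ≥ 0.05, so fail to reject H₀.
The data do not give significant evidence that the true slope on living area is negative.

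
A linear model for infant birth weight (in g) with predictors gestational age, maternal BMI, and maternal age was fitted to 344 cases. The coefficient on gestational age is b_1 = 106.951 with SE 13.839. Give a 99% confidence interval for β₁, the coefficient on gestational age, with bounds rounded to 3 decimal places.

(71.103, 142.799)

df = n − k − 1 = 344 − 3 − 1 = 340.
t* = t_{0.005, 340} = 2.590366.
Margin = t* × SE = 2.590366 × 13.839 = 35.84808.
CI: 106.951 ± 35.84808 → (71.103, 142.799).
With 99% confidence, each one-unit increase in gestational age is associated with a change of between 71.103 and 142.799 g in infant birth weight, holding the other predictors fixed.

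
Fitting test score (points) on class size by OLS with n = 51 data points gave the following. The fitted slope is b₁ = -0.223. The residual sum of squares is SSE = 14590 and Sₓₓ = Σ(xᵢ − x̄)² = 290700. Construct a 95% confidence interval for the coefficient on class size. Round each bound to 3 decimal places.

MSE = SSE/(n − 2) = 14590/49 = 297.755.
SE(b₁) = √(MSE/Sₓₓ) = √(297.755/290700) = 0.0320042.
df = n − 2 = 49.
t* = t_{0.025, 49} = 2.009575.
Margin = t* × SE = 2.009575 × 0.0320042 = 0.06431.
CI: -0.223 ± 0.06431 → (-0.287, -0.159).
With 95% confidence, each one-unit increase in class size is associated with a change of between -0.287 and -0.159 points in test score.

(-0.287, -0.159)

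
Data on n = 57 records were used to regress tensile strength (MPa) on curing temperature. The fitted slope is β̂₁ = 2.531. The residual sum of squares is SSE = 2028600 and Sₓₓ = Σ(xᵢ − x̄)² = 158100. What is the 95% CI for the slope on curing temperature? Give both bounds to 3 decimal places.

(1.563, 3.499)

MSE = SSE/(n − 2) = 2028600/55 = 36883.6.
SE(β̂₁) = √(MSE/Sₓₓ) = √(36883.6/158100) = 0.483004.
df = n − 2 = 55.
t* = t_{0.025, 55} = 2.004045.
Margin = t* × SE = 2.004045 × 0.483004 = 0.96796.
CI: 2.531 ± 0.96796 → (1.563, 3.499).
With 95% confidence, each one-unit increase in curing temperature is associated with a change of between 1.563 and 3.499 MPa in tensile strength.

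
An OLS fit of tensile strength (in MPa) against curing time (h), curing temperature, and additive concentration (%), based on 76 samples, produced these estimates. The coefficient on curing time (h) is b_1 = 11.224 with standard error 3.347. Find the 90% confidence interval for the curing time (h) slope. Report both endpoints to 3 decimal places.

(5.647, 16.801)

df = n − k − 1 = 76 − 3 − 1 = 72.
t* = t_{0.05, 72} = 1.666294.
Margin = t* × SE = 1.666294 × 3.347 = 5.57709.
CI: 11.224 ± 5.57709 → (5.647, 16.801).
With 90% confidence, each one-unit increase in curing time (h) is associated with a change of between 5.647 and 16.801 MPa in tensile strength, holding the other predictors fixed.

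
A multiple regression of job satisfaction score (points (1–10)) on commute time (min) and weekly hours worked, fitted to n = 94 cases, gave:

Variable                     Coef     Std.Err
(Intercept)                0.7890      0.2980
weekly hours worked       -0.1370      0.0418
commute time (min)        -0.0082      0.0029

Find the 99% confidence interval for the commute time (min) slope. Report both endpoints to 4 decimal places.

(-0.0158, -0.0006)

Read off: b = -0.0082, SE = 0.0029 for commute time (min).
df = n − k − 1 = 94 − 2 − 1 = 91.
t* = t_{0.005, 91} = 2.63094.
Margin = t* × SE = 2.63094 × 0.0029 = 0.007630.
CI: -0.0082 ± 0.007630 → (-0.0158, -0.0006).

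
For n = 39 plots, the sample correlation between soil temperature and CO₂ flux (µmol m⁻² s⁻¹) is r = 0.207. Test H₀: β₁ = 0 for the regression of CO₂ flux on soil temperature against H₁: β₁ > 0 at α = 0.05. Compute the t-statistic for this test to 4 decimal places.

t = r·√(n − 2)/√(1 − r²) = 0.207·√37/√0.957151 = 1.2870.
df = n − 2 = 37.
One-sided p ≈ 0.1030, which is ≥ 0.05, so fail to reject H₀.
The data do not give significant evidence of a linear association between soil temperature and CO₂ flux.

t = 1.2870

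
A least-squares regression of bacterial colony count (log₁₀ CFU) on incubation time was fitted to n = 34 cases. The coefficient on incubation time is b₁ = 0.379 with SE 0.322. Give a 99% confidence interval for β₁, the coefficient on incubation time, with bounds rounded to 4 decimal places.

df = n − 2 = 34 − 2 = 32.
t* = t_{0.005, 32} = 2.738481.
Margin = t* × SE = 2.738481 × 0.322 = 0.881791.
CI: 0.379 ± 0.881791 → (-0.5028, 1.2608).
With 99% confidence, each one-unit increase in incubation time is associated with a change of between -0.5028 and 1.2608 log₁₀ CFU in bacterial colony count.

(-0.5028, 1.2608)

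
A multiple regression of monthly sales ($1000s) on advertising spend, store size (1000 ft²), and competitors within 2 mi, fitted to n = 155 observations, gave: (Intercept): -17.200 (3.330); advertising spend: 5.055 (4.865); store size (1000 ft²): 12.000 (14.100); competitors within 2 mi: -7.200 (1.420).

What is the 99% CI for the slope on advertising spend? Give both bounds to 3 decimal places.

Read off: b = 5.055, SE = 4.865 for advertising spend.
df = n − k − 1 = 155 − 3 − 1 = 151.
t* = t_{0.005, 151} = 2.60878.
Margin = t* × SE = 2.60878 × 4.865 = 12.69172.
CI: 5.055 ± 12.69172 → (-7.637, 17.747).

(-7.637, 17.747)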